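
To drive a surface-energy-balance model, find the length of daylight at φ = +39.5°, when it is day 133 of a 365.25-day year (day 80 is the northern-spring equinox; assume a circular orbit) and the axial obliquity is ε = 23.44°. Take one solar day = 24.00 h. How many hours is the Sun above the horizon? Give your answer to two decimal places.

Solar longitude: λ_s = 360° × (133 − 80)/365.25 = 52.238°.
sin δ = sin 23.44° × sin 52.238° = 0.31448, so δ = +18.329°.
cos H₀ = −tan φ · tan δ = −tan(+39.5°) × tan(+18.329°) = -0.2731, so H₀ = 1.8474 rad = 105.85°.
Daylight = 2H₀/(2π) × 24.00 h = (1.8474/π) × 24.00 = 14.11 h.

14.11 h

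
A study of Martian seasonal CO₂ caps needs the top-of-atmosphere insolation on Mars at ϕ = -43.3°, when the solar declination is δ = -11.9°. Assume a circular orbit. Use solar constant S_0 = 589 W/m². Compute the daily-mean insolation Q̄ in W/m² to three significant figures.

Q̄ ≈ 178 W/m²

cos h₀ = −tan(-43.3°) tan(-11.900°) = -0.1986, h₀ = 1.7707 rad.
Bracket: h₀ sin ϕ sin δ + cos ϕ cos δ sin h₀ = 1.7707×-0.68582×-0.20620 + 0.72777×0.97851×0.98008 = 0.250405 + 0.697945 = 0.948350.
Q̄ = (S_0/π) × [bracket] = (589/π) × 0.948350 = 177.8 W/m².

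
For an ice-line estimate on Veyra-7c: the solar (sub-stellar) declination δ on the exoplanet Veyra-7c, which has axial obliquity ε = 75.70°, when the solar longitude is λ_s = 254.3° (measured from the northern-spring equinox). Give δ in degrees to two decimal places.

δ = -68.89°

sin δ = sin ε · sin λ_s = sin 75.70° × sin 254.3° = -0.932863.
δ = arcsin(-0.932863) = -68.89°.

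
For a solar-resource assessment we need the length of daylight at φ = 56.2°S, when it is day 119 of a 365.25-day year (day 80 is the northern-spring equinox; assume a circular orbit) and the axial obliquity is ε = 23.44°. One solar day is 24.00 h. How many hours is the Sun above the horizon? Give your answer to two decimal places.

9.01 h

Solar longitude: λ_s = 360° × (119 − 80)/365.25 = 38.439°.
sin δ = sin 23.44° × sin 38.439° = 0.24730, so δ = +14.318°.
cos H₀ = −tan φ · tan δ = −tan(-56.2°) × tan(+14.318°) = 0.3813, so H₀ = 1.1796 rad = 67.59°.
Daylight = 2H₀/(2π) × 24.00 h = (1.1796/π) × 24.00 = 9.01 h.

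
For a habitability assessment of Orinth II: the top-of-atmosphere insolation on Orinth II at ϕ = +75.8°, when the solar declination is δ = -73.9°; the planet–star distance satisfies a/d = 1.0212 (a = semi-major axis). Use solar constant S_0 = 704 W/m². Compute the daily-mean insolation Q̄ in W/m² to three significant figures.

cos h₀ = −tan(+75.8°) tan(-73.900°) = 13.6919 ≥ 1 ⇒ polar night, h₀ = 0 and Q̄ = 0.
Inverse-square distance factor (a/d)² = 1.0212² = 1.042849.

Q̄ ≈ 0.00 W/m²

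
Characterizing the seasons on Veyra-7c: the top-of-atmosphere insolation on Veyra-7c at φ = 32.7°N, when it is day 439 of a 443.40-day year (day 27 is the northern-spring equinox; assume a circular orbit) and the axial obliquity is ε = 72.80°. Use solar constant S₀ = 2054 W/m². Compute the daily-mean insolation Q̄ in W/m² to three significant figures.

Solar longitude: λ_s = 360° × (439 − 27)/443.40 = 334.506°.
sin δ = sin 72.80° × sin 334.506° = -0.41117, so δ = -24.278°.
cos H₀ = −tan(+32.7°) tan(-24.278°) = 0.2896, H₀ = 1.2770 rad.
Bracket: H₀ sin φ sin δ + cos φ cos δ sin H₀ = 1.2770×0.54024×-0.41117 + 0.84151×0.91156×0.95716 = -0.283661 + 0.734225 = 0.450564.
Q̄ = (S₀/π) × [bracket] = (2054/π) × 0.450564 = 294.6 W/m².

Q̄ ≈ 295 W/m²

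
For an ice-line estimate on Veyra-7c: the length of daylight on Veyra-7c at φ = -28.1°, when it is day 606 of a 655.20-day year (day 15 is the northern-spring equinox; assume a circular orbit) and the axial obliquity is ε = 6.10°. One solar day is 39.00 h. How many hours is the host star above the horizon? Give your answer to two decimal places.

19.91 h

Solar longitude: λ_s = 360° × (606 − 15)/655.20 = 324.725°.
sin δ = sin 6.10° × sin 324.725° = -0.06137, so δ = -3.518°.
cos H₀ = −tan φ · tan δ = −tan(-28.1°) × tan(-3.518°) = -0.0328, so H₀ = 1.6036 rad = 91.88°.
Daylight = 2H₀/(2π) × 39.00 h = (1.6036/π) × 39.00 = 19.91 h.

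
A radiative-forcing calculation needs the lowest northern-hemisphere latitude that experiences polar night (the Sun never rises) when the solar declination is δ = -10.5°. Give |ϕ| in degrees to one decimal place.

Polar night requires cos h₀ = −tan ϕ tan δ ≥ 1, i.e. tan ϕ tan δ ≤ −1.
The boundary is |tan ϕ| · |tan δ| = 1, so |ϕ| = 90° − |δ| = 90° − 10.5° = 79.5° in the northern hemisphere.

|ϕ| = 79.5°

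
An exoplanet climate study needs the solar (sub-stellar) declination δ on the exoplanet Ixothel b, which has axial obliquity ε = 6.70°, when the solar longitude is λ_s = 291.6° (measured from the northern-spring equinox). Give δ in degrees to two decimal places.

sin δ = sin ε · sin λ_s = sin 6.70° × sin 291.6° = -0.108478.
δ = arcsin(-0.108478) = -6.23°.

δ = -6.23°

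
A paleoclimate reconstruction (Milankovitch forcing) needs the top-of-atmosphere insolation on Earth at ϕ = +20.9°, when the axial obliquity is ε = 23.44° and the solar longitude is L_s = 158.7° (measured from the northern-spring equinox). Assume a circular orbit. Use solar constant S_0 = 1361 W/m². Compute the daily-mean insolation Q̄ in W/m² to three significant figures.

Q̄ ≈ 436 W/m²

Solar declination: sin δ = sin ε · sin L_s = sin 23.44° × sin 158.7° = 0.14450, so δ = +8.308°.
cos h₀ = −tan(+20.9°) tan(+8.308°) = -0.0558, h₀ = 1.6266 rad.
Bracket: h₀ sin ϕ sin δ + cos ϕ cos δ sin h₀ = 1.6266×0.35674×0.14450 + 0.93420×0.98951×0.99844 = 0.083849 + 0.922958 = 1.006807.
Q̄ = (S_0/π) × [bracket] = (1361/π) × 1.006807 = 436.2 W/m².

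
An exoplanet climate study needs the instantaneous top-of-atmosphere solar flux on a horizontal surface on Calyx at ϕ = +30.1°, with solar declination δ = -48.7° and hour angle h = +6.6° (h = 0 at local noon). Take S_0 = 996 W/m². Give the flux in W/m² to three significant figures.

cos θ_z = sin ϕ sin δ + cos ϕ cos δ cos h = -0.376767 + 0.567217 = 0.190450.
Flux = S_0 · cos θ_z = 996 × 0.190450 = 189.7 W/m².

190 W/m²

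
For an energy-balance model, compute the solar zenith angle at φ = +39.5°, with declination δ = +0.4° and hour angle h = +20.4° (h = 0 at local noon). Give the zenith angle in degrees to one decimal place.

cos θ_z = sin φ sin δ + cos φ cos δ cos h = 0.004441 + 0.723212 = 0.727653.
θ_z = arccos(0.727653) = 43.3°.

θ_z = 43.3°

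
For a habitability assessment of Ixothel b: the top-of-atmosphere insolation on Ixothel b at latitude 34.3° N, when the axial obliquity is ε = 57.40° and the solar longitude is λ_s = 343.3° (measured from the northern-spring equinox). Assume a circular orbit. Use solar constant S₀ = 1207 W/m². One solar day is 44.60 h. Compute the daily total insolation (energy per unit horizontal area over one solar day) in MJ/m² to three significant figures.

36.9 MJ/m²

Solar declination: sin δ = sin ε · sin λ_s = sin 57.40° × sin 343.3° = -0.24209, so δ = -14.010°.
cos H₀ = −tan(+34.3°) tan(-14.010°) = 0.1702, H₀ = 1.3998 rad.
Bracket: H₀ sin φ sin δ + cos φ cos δ sin H₀ = 1.3998×0.56353×-0.24209 + 0.82610×0.97025×0.98541 = -0.190968 + 0.789829 = 0.598861.
Q̄ = (S₀/π) × [bracket] = (1207/π) × 0.598861 = 230.08 W/m².
Daily total = Q̄ × 44.60 h × 3600 s/h = 230.08 × 44.60 × 3600 / 10⁶ = 36.94 MJ/m².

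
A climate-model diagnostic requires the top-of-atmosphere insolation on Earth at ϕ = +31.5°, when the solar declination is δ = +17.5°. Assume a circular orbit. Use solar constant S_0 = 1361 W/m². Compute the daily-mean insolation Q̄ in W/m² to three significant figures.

cos h₀ = −tan(+31.5°) tan(+17.500°) = -0.1932, h₀ = 1.7652 rad.
Bracket: h₀ sin ϕ sin δ + cos ϕ cos δ sin h₀ = 1.7652×0.52250×0.30071 + 0.85264×0.95372×0.98116 = 0.277350 + 0.797860 = 1.075210.
Q̄ = (S_0/π) × [bracket] = (1361/π) × 1.075210 = 465.8 W/m².

Q̄ ≈ 466 W/m²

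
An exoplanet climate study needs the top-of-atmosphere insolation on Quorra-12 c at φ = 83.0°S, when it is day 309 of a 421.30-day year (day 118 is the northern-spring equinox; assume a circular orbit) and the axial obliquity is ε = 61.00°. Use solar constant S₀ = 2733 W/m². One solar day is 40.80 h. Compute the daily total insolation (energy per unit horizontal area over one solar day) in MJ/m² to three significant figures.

0.00 MJ/m²

Solar longitude: λ_s = 360° × (309 − 118)/421.30 = 163.209°.
sin δ = sin 61.00° × sin 163.209° = 0.25266, so δ = +14.635°.
cos H₀ = −tan(-83.0°) tan(+14.635°) = 2.1268 ≥ 1 ⇒ polar night, H₀ = 0 and Q̄ = 0.
Daily total = Q̄ × 40.80 h × 3600 s/h = 0.00 MJ/m².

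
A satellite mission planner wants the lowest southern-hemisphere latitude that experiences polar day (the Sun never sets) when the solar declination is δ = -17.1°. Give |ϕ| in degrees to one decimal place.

Polar day requires cos h₀ = −tan ϕ tan δ ≤ −1, i.e. tan ϕ tan δ ≥ 1.
The boundary is |tan ϕ| · |tan δ| = 1, so |ϕ| = 90° − |δ| = 90° − 17.1° = 72.9° in the southern hemisphere.

|ϕ| = 72.9°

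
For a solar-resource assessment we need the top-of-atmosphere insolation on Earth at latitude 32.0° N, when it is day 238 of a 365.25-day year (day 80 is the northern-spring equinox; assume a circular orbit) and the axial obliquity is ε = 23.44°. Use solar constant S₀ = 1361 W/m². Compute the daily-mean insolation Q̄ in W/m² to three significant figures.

Solar longitude: λ_s = 360° × (238 − 80)/365.25 = 155.729°.
sin δ = sin 23.44° × sin 155.729° = 0.16351, so δ = +9.411°.
cos H₀ = −tan(+32.0°) tan(+9.411°) = -0.1036, H₀ = 1.6746 rad.
Bracket: H₀ sin φ sin δ + cos φ cos δ sin H₀ = 1.6746×0.52992×0.16351 + 0.84805×0.98654×0.99462 = 0.145099 + 0.832134 = 0.977233.
Q̄ = (S₀/π) × [bracket] = (1361/π) × 0.977233 = 423.4 W/m².

Q̄ ≈ 423 W/m²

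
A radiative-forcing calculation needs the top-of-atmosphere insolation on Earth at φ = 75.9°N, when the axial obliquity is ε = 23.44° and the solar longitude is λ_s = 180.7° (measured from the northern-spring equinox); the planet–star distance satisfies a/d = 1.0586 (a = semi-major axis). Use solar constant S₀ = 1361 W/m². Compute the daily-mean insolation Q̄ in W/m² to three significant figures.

Solar declination: sin δ = sin ε · sin λ_s = sin 23.44° × sin 180.7° = -0.00486, so δ = -0.278°.
cos H₀ = −tan(+75.9°) tan(-0.278°) = 0.0193, H₀ = 1.5514 rad.
Bracket: H₀ sin φ sin δ + cos φ cos δ sin H₀ = 1.5514×0.96987×-0.00486 + 0.24362×0.99999×0.99981 = -0.007313 + 0.243571 = 0.236258.
Inverse-square distance factor (a/d)² = 1.0586² = 1.120634.
Q̄ = (S₀/π) × 1.120634 × [bracket] = (1361/π) × 1.120634 × 0.236258 = 114.7 W/m².

Q̄ ≈ 115 W/m²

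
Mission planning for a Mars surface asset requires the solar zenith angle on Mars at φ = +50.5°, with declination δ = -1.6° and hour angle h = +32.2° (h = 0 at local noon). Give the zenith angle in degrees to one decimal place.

θ_z = 58.9°

cos θ_z = sin φ sin δ + cos φ cos δ cos h = -0.021545 + 0.538035 = 0.516490.
θ_z = arccos(0.516490) = 58.9°.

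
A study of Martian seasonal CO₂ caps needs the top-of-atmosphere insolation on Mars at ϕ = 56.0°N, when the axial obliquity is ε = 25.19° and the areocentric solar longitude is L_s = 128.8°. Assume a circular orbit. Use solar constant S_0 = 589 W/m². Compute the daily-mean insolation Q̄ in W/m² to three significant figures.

Q̄ ≈ 194 W/m²

sin δ = sin 25.19° × sin 128.8° = 0.33170, so δ = +19.372°.
cos h₀ = −tan(+56.0°) tan(+19.372°) = -0.5213, h₀ = 2.1191 rad.
Bracket: h₀ sin ϕ sin δ + cos ϕ cos δ sin h₀ = 2.1191×0.82904×0.33170 + 0.55919×0.94338×0.85338 = 0.582737 + 0.450182 = 1.032919.
Q̄ = (S_0/π) × [bracket] = (589/π) × 1.032919 = 193.7 W/m².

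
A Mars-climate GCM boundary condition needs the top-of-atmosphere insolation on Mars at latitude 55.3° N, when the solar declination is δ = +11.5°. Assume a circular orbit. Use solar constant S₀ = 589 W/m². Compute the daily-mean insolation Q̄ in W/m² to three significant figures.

cos H₀ = −tan(+55.3°) tan(+11.500°) = -0.2938, H₀ = 1.8690 rad.
Bracket: H₀ sin φ sin δ + cos φ cos δ sin H₀ = 1.8690×0.82214×0.19937 + 0.56928×0.97992×0.95586 = 0.306348 + 0.533225 = 0.839573.
Q̄ = (S₀/π) × [bracket] = (589/π) × 0.839573 = 157.4 W/m².

Q̄ ≈ 157 W/m²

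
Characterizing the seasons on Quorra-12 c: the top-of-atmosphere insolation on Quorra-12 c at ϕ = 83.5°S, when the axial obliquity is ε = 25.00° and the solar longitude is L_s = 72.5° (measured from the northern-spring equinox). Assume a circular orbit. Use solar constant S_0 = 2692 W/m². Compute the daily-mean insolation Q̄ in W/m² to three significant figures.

Solar declination: sin δ = sin ε · sin L_s = sin 25.00° × sin 72.5° = 0.40306, so δ = +23.770°.
cos h₀ = −tan(-83.5°) tan(+23.770°) = 3.8655 ≥ 1 ⇒ polar night, h₀ = 0 and Q̄ = 0.

Q̄ ≈ 0.00 W/m²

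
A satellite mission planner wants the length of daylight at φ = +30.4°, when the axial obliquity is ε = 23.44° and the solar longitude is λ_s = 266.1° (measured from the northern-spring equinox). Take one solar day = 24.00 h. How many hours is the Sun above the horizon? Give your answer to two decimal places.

Solar declination: sin δ = sin ε · sin λ_s = sin 23.44° × sin 266.1° = -0.39687, so δ = -23.382°.
cos H₀ = −tan φ · tan δ = −tan(+30.4°) × tan(-23.382°) = 0.2537, so H₀ = 1.3143 rad = 75.31°.
Daylight = 2H₀/(2π) × 24.00 h = (1.3143/π) × 24.00 = 10.04 h.

10.04 h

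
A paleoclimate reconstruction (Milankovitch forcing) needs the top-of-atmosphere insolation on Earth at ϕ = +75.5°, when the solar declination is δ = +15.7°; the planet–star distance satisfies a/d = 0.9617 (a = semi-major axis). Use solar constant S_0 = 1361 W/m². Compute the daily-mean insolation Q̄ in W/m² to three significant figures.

cos h₀ = −tan(+75.5°) tan(+15.700°) = -1.0869 ≤ −1 ⇒ polar day, h₀ = π.
Bracket: h₀ sin ϕ sin δ + cos ϕ cos δ sin h₀ = 3.1416×0.96815×0.27060 + 0.25038×0.96269×0.00000 = 0.823041 + 0.000000 = 0.823041.
Inverse-square distance factor (a/d)² = 0.9617² = 0.924867.
Q̄ = (S_0/π) × 0.924867 × [bracket] = (1361/π) × 0.924867 × 0.823041 = 329.8 W/m².

Q̄ ≈ 330 W/m²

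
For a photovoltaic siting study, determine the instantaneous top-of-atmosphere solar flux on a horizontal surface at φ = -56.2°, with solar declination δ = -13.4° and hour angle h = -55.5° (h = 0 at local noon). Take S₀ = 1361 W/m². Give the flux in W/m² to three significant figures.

679 W/m²

cos θ_z = sin φ sin δ + cos φ cos δ cos h = 0.192579 + 0.306511 = 0.499090.
Flux = S₀ · cos θ_z = 1361 × 0.499090 = 679.3 W/m².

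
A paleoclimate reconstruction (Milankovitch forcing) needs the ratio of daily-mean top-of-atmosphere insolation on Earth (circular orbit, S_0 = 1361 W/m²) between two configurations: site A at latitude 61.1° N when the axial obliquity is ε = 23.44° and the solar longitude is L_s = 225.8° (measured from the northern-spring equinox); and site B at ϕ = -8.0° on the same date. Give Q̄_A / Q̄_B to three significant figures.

— Configuration A (ϕ=+61.1°):
Solar declination: sin δ = sin ε · sin L_s = sin 23.44° × sin 225.8° = -0.28518, so δ = -16.570°.
cos h₀ = −tan(+61.1°) tan(-16.570°) = 0.5390, h₀ = 1.0016 rad.
Bracket: h₀ sin ϕ sin δ + cos ϕ cos δ sin h₀ = 1.0016×0.87546×-0.28518 + 0.48328×0.95847×0.84232 = -0.250063 + 0.390171 = 0.140108.
Q̄ = (S_0/π) × [bracket] = (1361/π) × 0.140108 = 60.698 W/m².
— Configuration B (ϕ=-8.0°):
cos h₀ = −tan(-8.0°) tan(-16.570°) = -0.0418, h₀ = 1.6126 rad.
Bracket: h₀ sin ϕ sin δ + cos ϕ cos δ sin h₀ = 1.6126×-0.13917×-0.28518 + 0.99027×0.95847×0.99913 = 0.064002 + 0.948318 = 1.012320.
Q̄ = (S_0/π) × [bracket] = (1361/π) × 1.012320 = 438.56 W/m².
Ratio Q̄_A / Q̄_B = 60.698 / 438.56 = 0.1384.

Q̄_A / Q̄_B ≈ 0.138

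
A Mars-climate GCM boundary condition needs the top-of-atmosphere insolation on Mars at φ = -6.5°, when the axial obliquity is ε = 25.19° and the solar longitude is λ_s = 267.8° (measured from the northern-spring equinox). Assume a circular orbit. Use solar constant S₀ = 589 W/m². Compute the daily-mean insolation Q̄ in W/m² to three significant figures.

Q̄ ≈ 183 W/m²

Solar declination: sin δ = sin ε · sin λ_s = sin 25.19° × sin 267.8° = -0.42531, so δ = -25.170°.
cos H₀ = −tan(-6.5°) tan(-25.170°) = -0.0535, H₀ = 1.6244 rad.
Bracket: H₀ sin φ sin δ + cos φ cos δ sin H₀ = 1.6244×-0.11320×-0.42531 + 0.99357×0.90505×0.99857 = 0.078207 + 0.897945 = 0.976152.
Q̄ = (S₀/π) × [bracket] = (589/π) × 0.976152 = 183.0 W/m².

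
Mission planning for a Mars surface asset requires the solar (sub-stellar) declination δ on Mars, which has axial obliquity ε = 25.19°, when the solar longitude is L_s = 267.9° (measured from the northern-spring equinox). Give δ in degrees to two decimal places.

δ = -25.17°

sin δ = sin ε · sin L_s = sin 25.19° × sin 267.9° = -0.425336.
δ = arcsin(-0.425336) = -25.17°.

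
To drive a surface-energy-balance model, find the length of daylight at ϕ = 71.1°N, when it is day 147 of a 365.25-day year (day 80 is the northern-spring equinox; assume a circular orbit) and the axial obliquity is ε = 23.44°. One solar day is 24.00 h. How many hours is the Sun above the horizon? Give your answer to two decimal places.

Solar longitude: L_s = 360° × (147 − 80)/365.25 = 66.037°.
sin δ = sin 23.44° × sin 66.037° = 0.36350, so δ = +21.315°.
Sunrise equation: cos h₀ = −tan ϕ · tan δ = -1.1397 ≤ −1, so the Sun never sets (polar day) and h₀ = π.
Daylight = 2h₀/(2π) × 24.00 h = (3.1416/π) × 24.00 = 24.00 h.

24.00 h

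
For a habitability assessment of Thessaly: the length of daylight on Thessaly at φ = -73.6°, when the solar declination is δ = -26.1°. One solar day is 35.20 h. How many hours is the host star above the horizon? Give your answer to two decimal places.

Sunrise equation: cos H₀ = −tan φ · tan δ = -1.6645 ≤ −1, so the host star never sets (polar day) and H₀ = π.
Daylight = 2H₀/(2π) × 35.20 h = (3.1416/π) × 35.20 = 35.20 h.

35.20 h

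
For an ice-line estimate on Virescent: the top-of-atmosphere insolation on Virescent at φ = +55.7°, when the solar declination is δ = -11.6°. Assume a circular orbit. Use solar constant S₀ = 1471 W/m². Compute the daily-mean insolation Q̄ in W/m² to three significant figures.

Q̄ ≈ 148 W/m²

cos H₀ = −tan(+55.7°) tan(-11.600°) = 0.3009, H₀ = 1.2651 rad.
Bracket: H₀ sin φ sin δ + cos φ cos δ sin H₀ = 1.2651×0.82610×-0.20108 + 0.56353×0.97958×0.95365 = -0.210149 + 0.526436 = 0.316287.
Q̄ = (S₀/π) × [bracket] = (1471/π) × 0.316287 = 148.1 W/m².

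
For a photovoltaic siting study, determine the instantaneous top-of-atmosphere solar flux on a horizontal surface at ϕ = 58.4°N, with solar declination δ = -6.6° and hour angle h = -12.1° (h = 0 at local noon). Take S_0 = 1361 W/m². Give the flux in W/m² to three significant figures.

cos θ_z = sin ϕ sin δ + cos ϕ cos δ cos h = -0.097895 + 0.508949 = 0.411054.
Flux = S_0 · cos θ_z = 1361 × 0.411054 = 559.4 W/m².

559 W/m²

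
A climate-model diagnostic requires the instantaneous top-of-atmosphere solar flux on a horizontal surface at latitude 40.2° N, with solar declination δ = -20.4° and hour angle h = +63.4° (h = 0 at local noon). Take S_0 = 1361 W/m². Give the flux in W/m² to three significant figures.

130 W/m²

cos θ_z = sin ϕ sin δ + cos ϕ cos δ cos h = -0.224989 + 0.320547 = 0.095558.
Flux = S_0 · cos θ_z = 1361 × 0.095558 = 130.1 W/m².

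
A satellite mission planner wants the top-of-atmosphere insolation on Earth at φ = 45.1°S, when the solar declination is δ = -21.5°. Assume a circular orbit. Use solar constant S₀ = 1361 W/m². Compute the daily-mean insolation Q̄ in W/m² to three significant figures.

cos H₀ = −tan(-45.1°) tan(-21.500°) = -0.3953, H₀ = 1.9772 rad.
Bracket: H₀ sin φ sin δ + cos φ cos δ sin H₀ = 1.9772×-0.70834×-0.36650 + 0.70587×0.93042×0.91856 = 0.513294 + 0.603269 = 1.116563.
Q̄ = (S₀/π) × [bracket] = (1361/π) × 1.116563 = 483.7 W/m².

Q̄ ≈ 484 W/m²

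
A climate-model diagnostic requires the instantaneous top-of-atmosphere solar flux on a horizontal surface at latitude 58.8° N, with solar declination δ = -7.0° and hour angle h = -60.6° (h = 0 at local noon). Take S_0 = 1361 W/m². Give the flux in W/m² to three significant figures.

202 W/m²

cos θ_z = sin ϕ sin δ + cos ϕ cos δ cos h = -0.104243 + 0.252406 = 0.148163.
Flux = S_0 · cos θ_z = 1361 × 0.148163 = 201.6 W/m².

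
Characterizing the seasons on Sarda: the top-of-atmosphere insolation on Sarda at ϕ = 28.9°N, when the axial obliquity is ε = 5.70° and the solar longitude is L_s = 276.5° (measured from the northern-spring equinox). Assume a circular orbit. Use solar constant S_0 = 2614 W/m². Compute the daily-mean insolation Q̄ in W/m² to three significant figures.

Q̄ ≈ 664 W/m²

Solar declination: sin δ = sin ε · sin L_s = sin 5.70° × sin 276.5° = -0.09868, so δ = -5.663°.
cos h₀ = −tan(+28.9°) tan(-5.663°) = 0.0547, h₀ = 1.5160 rad.
Bracket: h₀ sin ϕ sin δ + cos ϕ cos δ sin h₀ = 1.5160×0.48328×-0.09868 + 0.87546×0.99512×0.99850 = -0.072298 + 0.869881 = 0.797583.
Q̄ = (S_0/π) × [bracket] = (2614/π) × 0.797583 = 663.6 W/m².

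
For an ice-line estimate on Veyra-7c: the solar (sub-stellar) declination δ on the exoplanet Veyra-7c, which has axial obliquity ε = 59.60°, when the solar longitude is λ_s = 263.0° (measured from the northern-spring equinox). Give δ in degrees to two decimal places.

sin δ = sin ε · sin λ_s = sin 59.60° × sin 263.0° = -0.856085.
δ = arcsin(-0.856085) = -58.88°.

δ = -58.88°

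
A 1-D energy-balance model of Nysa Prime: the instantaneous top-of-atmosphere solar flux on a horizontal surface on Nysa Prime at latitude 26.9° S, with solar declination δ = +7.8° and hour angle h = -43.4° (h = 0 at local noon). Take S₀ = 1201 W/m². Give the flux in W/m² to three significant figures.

697 W/m²

cos θ_z = sin φ sin δ + cos φ cos δ cos h = -0.061402 + 0.641962 = 0.580560.
Flux = S₀ · cos θ_z = 1201 × 0.580560 = 697.3 W/m².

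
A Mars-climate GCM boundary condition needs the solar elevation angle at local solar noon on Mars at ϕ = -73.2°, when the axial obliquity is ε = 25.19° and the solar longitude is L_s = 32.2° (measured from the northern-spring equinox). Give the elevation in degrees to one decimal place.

3.7°

Solar declination: sin δ = sin ε · sin L_s = sin 25.19° × sin 32.2° = 0.22680, so δ = +13.109°.
At local noon the hour angle is zero, so the zenith angle equals |ϕ − δ| = |-73.2° − (+13.109°)| = 86.309°.
Elevation = 90° − 86.309° = 3.7°.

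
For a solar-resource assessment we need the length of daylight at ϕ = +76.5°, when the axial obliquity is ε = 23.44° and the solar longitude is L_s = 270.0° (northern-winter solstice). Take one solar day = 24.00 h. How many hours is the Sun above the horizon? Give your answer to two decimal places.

0.00 h

Solar declination: sin δ = sin ε · sin L_s = sin 23.44° × sin 270.0° = -0.39779, so δ = -23.440°.
cos h₀ = −tan ϕ · tan δ = 1.8059 ≥ 1, so the Sun never rises (polar night) and h₀ = 0.
Daylight = 2h₀/(2π) × 24.00 h = (0.0000/π) × 24.00 = 0.00 h.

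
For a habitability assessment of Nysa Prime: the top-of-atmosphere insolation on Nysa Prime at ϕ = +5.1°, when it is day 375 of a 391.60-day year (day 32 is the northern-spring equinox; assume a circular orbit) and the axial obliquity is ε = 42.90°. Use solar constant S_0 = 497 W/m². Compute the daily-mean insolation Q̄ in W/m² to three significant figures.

Q̄ ≈ 128 W/m²

Solar longitude: L_s = 360° × (375 − 32)/391.60 = 315.322°.
sin δ = sin 42.90° × sin 315.322° = -0.47863, so δ = -28.596°.
cos h₀ = −tan(+5.1°) tan(-28.596°) = 0.0487, h₀ = 1.5221 rad.
Bracket: h₀ sin ϕ sin δ + cos ϕ cos δ sin h₀ = 1.5221×0.08889×-0.47863 + 0.99604×0.87802×0.99882 = -0.064758 + 0.873511 = 0.808753.
Q̄ = (S_0/π) × [bracket] = (497/π) × 0.808753 = 127.9 W/m².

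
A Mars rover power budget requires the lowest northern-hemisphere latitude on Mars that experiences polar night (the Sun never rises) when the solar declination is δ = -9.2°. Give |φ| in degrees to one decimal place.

Polar night requires cos H₀ = −tan φ tan δ ≥ 1, i.e. tan φ tan δ ≤ −1.
The boundary is |tan φ| · |tan δ| = 1, so |φ| = 90° − |δ| = 90° − 9.2° = 80.8° in the northern hemisphere.

|φ| = 80.8°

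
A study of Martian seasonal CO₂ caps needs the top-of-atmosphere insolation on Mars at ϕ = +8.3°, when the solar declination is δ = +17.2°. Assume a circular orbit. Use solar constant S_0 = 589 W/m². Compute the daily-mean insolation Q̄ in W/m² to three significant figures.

cos h₀ = −tan(+8.3°) tan(+17.200°) = -0.0452, h₀ = 1.6160 rad.
Bracket: h₀ sin ϕ sin δ + cos ϕ cos δ sin h₀ = 1.6160×0.14436×0.29571 + 0.98953×0.95528×0.99898 = 0.068985 + 0.944314 = 1.013299.
Q̄ = (S_0/π) × [bracket] = (589/π) × 1.013299 = 190.0 W/m².

Q̄ ≈ 190 W/m²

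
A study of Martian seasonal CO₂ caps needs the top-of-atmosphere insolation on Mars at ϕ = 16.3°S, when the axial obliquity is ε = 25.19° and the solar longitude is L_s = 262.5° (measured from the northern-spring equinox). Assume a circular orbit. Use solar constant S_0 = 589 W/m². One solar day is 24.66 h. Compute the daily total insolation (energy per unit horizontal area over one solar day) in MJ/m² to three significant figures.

Solar declination: sin δ = sin ε · sin L_s = sin 25.19° × sin 262.5° = -0.42198, so δ = -24.960°.
cos h₀ = −tan(-16.3°) tan(-24.960°) = -0.1361, h₀ = 1.7073 rad.
Bracket: h₀ sin ϕ sin δ + cos ϕ cos δ sin h₀ = 1.7073×-0.28067×-0.42198 + 0.95981×0.90661×0.99069 = 0.202208 + 0.862072 = 1.064280.
Q̄ = (S_0/π) × [bracket] = (589/π) × 1.064280 = 199.54 W/m².
Daily total = Q̄ × 24.66 h × 3600 s/h = 199.54 × 24.66 × 3600 / 10⁶ = 17.71 MJ/m².

17.7 MJ/m²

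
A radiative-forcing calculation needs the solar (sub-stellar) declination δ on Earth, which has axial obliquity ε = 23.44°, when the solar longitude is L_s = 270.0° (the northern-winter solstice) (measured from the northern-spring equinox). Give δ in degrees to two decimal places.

sin δ = sin ε · sin L_s = sin 23.44° × sin 270.0° = -0.397789.
δ = arcsin(-0.397789) = -23.44°.

δ = -23.44°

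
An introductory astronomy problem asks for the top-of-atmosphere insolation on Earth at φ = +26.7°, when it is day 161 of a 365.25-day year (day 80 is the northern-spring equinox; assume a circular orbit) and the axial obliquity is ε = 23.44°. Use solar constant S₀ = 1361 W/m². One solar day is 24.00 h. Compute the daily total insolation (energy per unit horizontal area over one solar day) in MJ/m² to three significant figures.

Solar longitude: λ_s = 360° × (161 − 80)/365.25 = 79.836°.
sin δ = sin 23.44° × sin 79.836° = 0.39155, so δ = +23.051°.
cos H₀ = −tan(+26.7°) tan(+23.051°) = -0.2140, H₀ = 1.7865 rad.
Bracket: H₀ sin φ sin δ + cos φ cos δ sin H₀ = 1.7865×0.44932×0.39155 + 0.89337×0.92016×0.97683 = 0.314301 + 0.802997 = 1.117298.
Q̄ = (S₀/π) × [bracket] = (1361/π) × 1.117298 = 484.04 W/m².
Daily total = Q̄ × 24.00 h × 3600 s/h = 484.04 × 24.00 × 3600 / 10⁶ = 41.82 MJ/m².

41.8 MJ/m²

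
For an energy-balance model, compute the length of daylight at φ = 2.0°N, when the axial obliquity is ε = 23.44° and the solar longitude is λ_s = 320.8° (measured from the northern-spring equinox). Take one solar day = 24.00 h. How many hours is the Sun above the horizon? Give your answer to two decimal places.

Solar declination: sin δ = sin ε · sin λ_s = sin 23.44° × sin 320.8° = -0.25141, so δ = -14.561°.
cos H₀ = −tan φ · tan δ = −tan(+2.0°) × tan(-14.561°) = 0.0091, so H₀ = 1.5617 rad = 89.48°.
Daylight = 2H₀/(2π) × 24.00 h = (1.5617/π) × 24.00 = 11.93 h.

11.93 h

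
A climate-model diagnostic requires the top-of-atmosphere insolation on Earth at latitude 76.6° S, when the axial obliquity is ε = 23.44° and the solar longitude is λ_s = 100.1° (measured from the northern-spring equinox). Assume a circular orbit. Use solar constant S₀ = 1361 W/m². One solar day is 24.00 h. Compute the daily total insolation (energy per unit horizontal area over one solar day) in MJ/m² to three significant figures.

Solar declination: sin δ = sin ε · sin λ_s = sin 23.44° × sin 100.1° = 0.39162, so δ = +23.056°.
cos H₀ = −tan(-76.6°) tan(+23.056°) = 1.7866 ≥ 1 ⇒ polar night, H₀ = 0 and Q̄ = 0.
Daily total = Q̄ × 24.00 h × 3600 s/h = 0.00 MJ/m².

0.00 MJ/m²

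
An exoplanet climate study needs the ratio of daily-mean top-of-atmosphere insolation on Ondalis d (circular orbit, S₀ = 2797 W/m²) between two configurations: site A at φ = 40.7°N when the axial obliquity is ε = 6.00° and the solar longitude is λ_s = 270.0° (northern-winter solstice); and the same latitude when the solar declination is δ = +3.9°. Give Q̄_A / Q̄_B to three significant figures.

Q̄_A / Q̄_B ≈ 0.786

— Configuration A (φ=+40.7°):
Solar declination: sin δ = sin ε · sin λ_s = sin 6.00° × sin 270.0° = -0.10453, so δ = -6.000°.
cos H₀ = −tan(+40.7°) tan(-6.000°) = 0.0904, H₀ = 1.4803 rad.
Bracket: H₀ sin φ sin δ + cos φ cos δ sin H₀ = 1.4803×0.65210×-0.10453 + 0.75813×0.99452×0.99591 = -0.100903 + 0.750892 = 0.649989.
Q̄ = (S₀/π) × [bracket] = (2797/π) × 0.649989 = 578.69 W/m².
— Configuration B (φ=+40.7°):
cos H₀ = −tan(+40.7°) tan(+3.900°) = -0.0586, H₀ = 1.6295 rad.
Bracket: H₀ sin φ sin δ + cos φ cos δ sin H₀ = 1.6295×0.65210×0.06802 + 0.75813×0.99768×0.99828 = 0.072278 + 0.755070 = 0.827348.
Q̄ = (S₀/π) × [bracket] = (2797/π) × 0.827348 = 736.60 W/m².
Ratio Q̄_A / Q̄_B = 578.69 / 736.60 = 0.7856.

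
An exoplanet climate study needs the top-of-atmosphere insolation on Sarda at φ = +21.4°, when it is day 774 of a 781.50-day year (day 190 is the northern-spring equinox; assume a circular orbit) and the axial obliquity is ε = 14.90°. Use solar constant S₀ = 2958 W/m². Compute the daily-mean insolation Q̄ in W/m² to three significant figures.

Solar longitude: λ_s = 360° × (774 − 190)/781.50 = 269.021°.
sin δ = sin 14.90° × sin 269.021° = -0.25710, so δ = -14.898°.
cos H₀ = −tan(+21.4°) tan(-14.898°) = 0.1043, H₀ = 1.4663 rad.
Bracket: H₀ sin φ sin δ + cos φ cos δ sin H₀ = 1.4663×0.36488×-0.25710 + 0.93106×0.96639×0.99455 = -0.137555 + 0.894863 = 0.757308.
Q̄ = (S₀/π) × [bracket] = (2958/π) × 0.757308 = 713.1 W/m².

Q̄ ≈ 713 W/m²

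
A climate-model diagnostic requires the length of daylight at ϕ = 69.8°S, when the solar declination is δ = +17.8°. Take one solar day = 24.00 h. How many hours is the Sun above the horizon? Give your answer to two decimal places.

3.90 h

cos h₀ = −tan ϕ · tan δ = −tan(-69.8°) × tan(+17.800°) = 0.8726, so h₀ = 0.5102 rad = 29.23°.
Daylight = 2h₀/(2π) × 24.00 h = (0.5102/π) × 24.00 = 3.90 h.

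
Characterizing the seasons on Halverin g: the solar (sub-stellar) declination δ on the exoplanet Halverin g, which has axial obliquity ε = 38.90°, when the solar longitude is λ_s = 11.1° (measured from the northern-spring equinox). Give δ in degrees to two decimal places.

sin δ = sin ε · sin λ_s = sin 38.90° × sin 11.1° = 0.120897.
δ = arcsin(0.120897) = +6.94°.

δ = +6.94°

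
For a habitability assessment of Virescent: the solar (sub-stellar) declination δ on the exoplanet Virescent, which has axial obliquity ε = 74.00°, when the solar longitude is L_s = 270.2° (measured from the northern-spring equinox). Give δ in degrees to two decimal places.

sin δ = sin ε · sin L_s = sin 74.00° × sin 270.2° = -0.961256.
δ = arcsin(-0.961256) = -74.00°.

δ = -74.00°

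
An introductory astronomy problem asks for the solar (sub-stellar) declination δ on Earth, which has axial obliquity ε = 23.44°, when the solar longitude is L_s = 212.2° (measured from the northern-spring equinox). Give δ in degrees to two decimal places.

δ = -12.24°

sin δ = sin ε · sin L_s = sin 23.44° × sin 212.2° = -0.211972.
δ = arcsin(-0.211972) = -12.24°.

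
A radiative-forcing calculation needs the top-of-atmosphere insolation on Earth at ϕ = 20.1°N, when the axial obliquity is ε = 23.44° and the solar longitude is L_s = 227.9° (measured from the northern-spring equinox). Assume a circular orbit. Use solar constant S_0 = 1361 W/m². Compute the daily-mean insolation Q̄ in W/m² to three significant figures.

Solar declination: sin δ = sin ε · sin L_s = sin 23.44° × sin 227.9° = -0.29515, so δ = -17.166°.
cos h₀ = −tan(+20.1°) tan(-17.166°) = 0.1130, h₀ = 1.4575 rad.
Bracket: h₀ sin ϕ sin δ + cos ϕ cos δ sin h₀ = 1.4575×0.34366×-0.29515 + 0.93909×0.95545×0.99359 = -0.147836 + 0.891502 = 0.743666.
Q̄ = (S_0/π) × [bracket] = (1361/π) × 0.743666 = 322.2 W/m².

Q̄ ≈ 322 W/m²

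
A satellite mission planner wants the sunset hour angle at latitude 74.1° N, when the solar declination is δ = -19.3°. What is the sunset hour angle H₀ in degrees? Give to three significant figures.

H₀ = 0.00°

cos H₀ = −tan φ · tan δ = 1.2294 ≥ 1, so the Sun never rises (polar night) and H₀ = 0.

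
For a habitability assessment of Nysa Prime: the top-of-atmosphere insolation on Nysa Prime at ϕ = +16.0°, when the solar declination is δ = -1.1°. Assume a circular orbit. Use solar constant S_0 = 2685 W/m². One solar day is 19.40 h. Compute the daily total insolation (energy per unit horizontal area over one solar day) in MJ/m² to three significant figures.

56.9 MJ/m²

cos h₀ = −tan(+16.0°) tan(-1.100°) = 0.0055, h₀ = 1.5653 rad.
Bracket: h₀ sin ϕ sin δ + cos ϕ cos δ sin h₀ = 1.5653×0.27564×-0.01920 + 0.96126×0.99982×0.99998 = -0.008284 + 0.961068 = 0.952784.
Q̄ = (S_0/π) × [bracket] = (2685/π) × 0.952784 = 814.31 W/m².
Daily total = Q̄ × 19.40 h × 3600 s/h = 814.31 × 19.40 × 3600 / 10⁶ = 56.87 MJ/m².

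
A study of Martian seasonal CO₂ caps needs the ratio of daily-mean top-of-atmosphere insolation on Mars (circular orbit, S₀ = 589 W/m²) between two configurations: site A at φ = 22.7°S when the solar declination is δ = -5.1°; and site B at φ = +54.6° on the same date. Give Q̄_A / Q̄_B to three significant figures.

— Configuration A (φ=-22.7°):
cos H₀ = −tan(-22.7°) tan(-5.100°) = -0.0373, H₀ = 1.6081 rad.
Bracket: H₀ sin φ sin δ + cos φ cos δ sin H₀ = 1.6081×-0.38591×-0.08889 + 0.92254×0.99604×0.99930 = 0.055164 + 0.918244 = 0.973408.
Q̄ = (S₀/π) × [bracket] = (589/π) × 0.973408 = 182.50 W/m².
— Configuration B (φ=+54.6°):
cos H₀ = −tan(+54.6°) tan(-5.100°) = 0.1256, H₀ = 1.4449 rad.
Bracket: H₀ sin φ sin δ + cos φ cos δ sin H₀ = 1.4449×0.81513×-0.08889 + 0.57928×0.99604×0.99208 = -0.104693 + 0.572416 = 0.467723.
Q̄ = (S₀/π) × [bracket] = (589/π) × 0.467723 = 87.691 W/m².
Ratio Q̄_A / Q̄_B = 182.50 / 87.691 = 2.081.

Q̄_A / Q̄_B ≈ 2.08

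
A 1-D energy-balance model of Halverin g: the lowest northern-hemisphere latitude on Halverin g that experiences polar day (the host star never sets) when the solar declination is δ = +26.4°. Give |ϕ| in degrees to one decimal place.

|ϕ| = 63.6°

Polar day requires cos h₀ = −tan ϕ tan δ ≤ −1, i.e. tan ϕ tan δ ≥ 1.
The boundary is |tan ϕ| · |tan δ| = 1, so |ϕ| = 90° − |δ| = 90° − 26.4° = 63.6° in the northern hemisphere.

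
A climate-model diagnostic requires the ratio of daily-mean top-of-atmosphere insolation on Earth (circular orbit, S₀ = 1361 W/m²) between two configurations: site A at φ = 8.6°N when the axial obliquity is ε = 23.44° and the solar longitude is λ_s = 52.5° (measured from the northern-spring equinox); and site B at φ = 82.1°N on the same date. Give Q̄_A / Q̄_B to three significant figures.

— Configuration A (φ=+8.6°):
Solar declination: sin δ = sin ε · sin λ_s = sin 23.44° × sin 52.5° = 0.31559, so δ = +18.396°.
cos H₀ = −tan(+8.6°) tan(+18.396°) = -0.0503, H₀ = 1.6211 rad.
Bracket: H₀ sin φ sin δ + cos φ cos δ sin H₀ = 1.6211×0.14954×0.31559 + 0.98876×0.94890×0.99873 = 0.076505 + 0.937043 = 1.013548.
Q̄ = (S₀/π) × [bracket] = (1361/π) × 1.013548 = 439.09 W/m².
— Configuration B (φ=+82.1°):
cos H₀ = −tan(+82.1°) tan(+18.396°) = -2.3968 ≤ −1 ⇒ polar day, H₀ = π.
Bracket: H₀ sin φ sin δ + cos φ cos δ sin H₀ = 3.1416×0.99051×0.31559 + 0.13744×0.94890×0.00000 = 0.982049 + 0.000000 = 0.982049.
Q̄ = (S₀/π) × [bracket] = (1361/π) × 0.982049 = 425.44 W/m².
Ratio Q̄_A / Q̄_B = 439.09 / 425.44 = 1.032.

Q̄_A / Q̄_B ≈ 1.03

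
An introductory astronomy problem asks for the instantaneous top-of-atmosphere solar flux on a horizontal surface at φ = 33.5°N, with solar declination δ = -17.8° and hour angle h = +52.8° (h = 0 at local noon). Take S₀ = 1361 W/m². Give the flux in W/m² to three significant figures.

cos θ_z = sin φ sin δ + cos φ cos δ cos h = -0.168725 + 0.480032 = 0.311307.
Flux = S₀ · cos θ_z = 1361 × 0.311307 = 423.7 W/m².

424 W/m²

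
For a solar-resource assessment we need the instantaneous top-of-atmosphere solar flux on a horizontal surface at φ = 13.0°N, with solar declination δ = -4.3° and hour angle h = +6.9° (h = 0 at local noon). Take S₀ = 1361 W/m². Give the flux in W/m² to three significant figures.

cos θ_z = sin φ sin δ + cos φ cos δ cos h = -0.016867 + 0.964590 = 0.947723.
Flux = S₀ · cos θ_z = 1361 × 0.947723 = 1290 W/m².

1.29e+03 W/m²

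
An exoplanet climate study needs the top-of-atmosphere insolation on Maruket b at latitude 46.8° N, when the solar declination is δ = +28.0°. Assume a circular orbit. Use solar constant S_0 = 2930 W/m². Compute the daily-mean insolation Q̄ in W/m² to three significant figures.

cos h₀ = −tan(+46.8°) tan(+28.000°) = -0.5662, h₀ = 2.1727 rad.
Bracket: h₀ sin ϕ sin δ + cos ϕ cos δ sin h₀ = 2.1727×0.72897×0.46947 + 0.68455×0.88295×0.82426 = 0.743562 + 0.498202 = 1.241764.
Q̄ = (S_0/π) × [bracket] = (2930/π) × 1.241764 = 1158 W/m².

Q̄ ≈ 1.16e+03 W/m²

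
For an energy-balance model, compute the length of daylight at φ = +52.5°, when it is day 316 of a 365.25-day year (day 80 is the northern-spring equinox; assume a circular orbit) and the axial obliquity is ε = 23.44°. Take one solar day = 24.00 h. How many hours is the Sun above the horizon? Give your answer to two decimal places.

8.57 h

Solar longitude: λ_s = 360° × (316 − 80)/365.25 = 232.608°.
sin δ = sin 23.44° × sin 232.608° = -0.31604, so δ = -18.424°.
cos H₀ = −tan φ · tan δ = −tan(+52.5°) × tan(-18.424°) = 0.4341, so H₀ = 1.1217 rad = 64.27°.
Daylight = 2H₀/(2π) × 24.00 h = (1.1217/π) × 24.00 = 8.57 h.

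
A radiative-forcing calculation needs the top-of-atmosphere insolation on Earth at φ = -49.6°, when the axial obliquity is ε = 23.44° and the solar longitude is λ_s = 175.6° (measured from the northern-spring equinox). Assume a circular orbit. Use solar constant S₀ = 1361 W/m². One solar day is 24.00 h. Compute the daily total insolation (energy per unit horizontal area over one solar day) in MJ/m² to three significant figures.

22.9 MJ/m²

Solar declination: sin δ = sin ε · sin λ_s = sin 23.44° × sin 175.6° = 0.03052, so δ = +1.749°.
cos H₀ = −tan(-49.6°) tan(+1.749°) = 0.0359, H₀ = 1.5349 rad.
Bracket: H₀ sin φ sin δ + cos φ cos δ sin H₀ = 1.5349×-0.76154×0.03052 + 0.64812×0.99953×0.99936 = -0.035674 + 0.647401 = 0.611727.
Q̄ = (S₀/π) × [bracket] = (1361/π) × 0.611727 = 265.01 W/m².
Daily total = Q̄ × 24.00 h × 3600 s/h = 265.01 × 24.00 × 3600 / 10⁶ = 22.90 MJ/m².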